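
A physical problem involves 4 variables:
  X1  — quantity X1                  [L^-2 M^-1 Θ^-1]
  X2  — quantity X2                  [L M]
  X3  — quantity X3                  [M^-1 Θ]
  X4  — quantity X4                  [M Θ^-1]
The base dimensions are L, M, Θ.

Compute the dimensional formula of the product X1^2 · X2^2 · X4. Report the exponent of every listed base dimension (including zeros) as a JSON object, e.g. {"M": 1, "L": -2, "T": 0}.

{"L": -2, "M": 1, "Θ": -3}

Write exponents as rows L,M,Θ / cols X1,X2,X3,X4:
  L: [-2  1  0  0]
  M: [-1  1 -1  1]
  Θ: [-1  0  1 -1]
  [L]: (2)·-2+(2)·1+(1)·0 = -2
  [M]: (2)·-1+(2)·1+(1)·1 = 1
  [Θ]: (2)·-1+(2)·0+(1)·-1 = -3
⇒ L^-2 M Θ^-3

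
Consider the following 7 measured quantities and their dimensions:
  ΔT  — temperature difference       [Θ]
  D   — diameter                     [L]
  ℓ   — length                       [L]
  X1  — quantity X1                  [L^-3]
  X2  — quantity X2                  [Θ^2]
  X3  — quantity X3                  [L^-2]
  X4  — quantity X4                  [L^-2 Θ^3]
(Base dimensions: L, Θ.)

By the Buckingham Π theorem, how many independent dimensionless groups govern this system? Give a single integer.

Exponent matrix [L,Θ] × [ΔT,D,ℓ,X1,X2,X3,X4]:
  L: [ 0  1  1 -3  0 -2 -2]
  Θ: [ 1  0  0  0  2  0  3]
Echelon form has 2 nonzero rows (pivots: ΔT,D)
Π count = n − r = 7 − 2 = 5

5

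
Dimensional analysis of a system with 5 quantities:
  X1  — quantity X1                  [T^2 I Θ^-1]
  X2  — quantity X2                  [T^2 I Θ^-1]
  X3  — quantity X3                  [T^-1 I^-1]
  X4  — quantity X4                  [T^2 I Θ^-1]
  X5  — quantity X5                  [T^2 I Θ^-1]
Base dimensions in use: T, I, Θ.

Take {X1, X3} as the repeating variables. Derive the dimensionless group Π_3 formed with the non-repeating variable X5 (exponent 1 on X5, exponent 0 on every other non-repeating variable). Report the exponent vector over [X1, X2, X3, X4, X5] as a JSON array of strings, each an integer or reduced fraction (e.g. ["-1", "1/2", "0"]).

Write exponents as rows T,I,Θ / cols X1,X2,X3,X4,X5:
  T: [ 2  2 -1  2  2]
  I: [ 1  1 -1  1  1]
  Θ: [-1 -1  0 -1 -1]
RREF → pivots at {X1,X3} ⇒ r = 2
Repeat: X1,X3; free: X2,X4,X5
RREF:
  r0: [   1    1    0    1    1]
  r1: [   0    0    1    0    0]
  r2: [   0    0    0    0    0]
Fix exponent of X5 at 1, X2 at 0, X4 at 0; solve each RREF row for its pivot's exponent:
  r0: exp(X1) + (1)·1 = 0 ⇒ exp(X1) = -1
  r1: exp(X3) + (0)·1 = 0 ⇒ exp(X3) = 0
Π_3 = X1^-1 · X5

["-1", "0", "0", "0", "1"]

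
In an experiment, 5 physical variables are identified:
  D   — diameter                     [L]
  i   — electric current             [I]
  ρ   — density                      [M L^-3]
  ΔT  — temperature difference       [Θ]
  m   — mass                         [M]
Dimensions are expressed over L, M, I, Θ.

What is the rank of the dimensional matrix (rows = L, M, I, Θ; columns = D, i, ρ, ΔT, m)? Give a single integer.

Write exponents as rows L,M,I,Θ / cols D,i,ρ,ΔT,m:
  L: [ 1  0 -3  0  0]
  M: [ 0  0  1  0  1]
  I: [ 0  1  0  0  0]
  Θ: [ 0  0  0  1  0]
Echelon form has 4 nonzero rows (pivots: D,i,ρ,ΔT)

4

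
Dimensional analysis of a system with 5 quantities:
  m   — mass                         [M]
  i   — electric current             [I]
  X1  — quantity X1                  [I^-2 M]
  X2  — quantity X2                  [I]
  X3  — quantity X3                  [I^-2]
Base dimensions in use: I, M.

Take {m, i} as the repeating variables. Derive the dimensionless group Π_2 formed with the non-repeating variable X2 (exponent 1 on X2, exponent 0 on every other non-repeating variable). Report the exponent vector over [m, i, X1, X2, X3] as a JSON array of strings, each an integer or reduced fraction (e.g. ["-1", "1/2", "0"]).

Dimensional matrix (I×M by m×i×X1×X2×X3):
  I: [ 0  1 -2  1 -2]
  M: [ 1  0  1  0  0]
Echelon form has 2 nonzero rows (pivots: m,i)
Pivot set = {m,i}, free = {X1,X2,X3}
RREF:
  r0: [   1    0    1    0    0]
  r1: [   0    1   -2    1   -2]
Fix exponent of X2 at 1, X1 at 0, X3 at 0; solve each RREF row for its pivot's exponent:
  r0: exp(m) + (0)·1 = 0 ⇒ exp(m) = 0
  r1: exp(i) + (1)·1 = 0 ⇒ exp(i) = -1
Π_2 = i^-1 · X2

["0", "-1", "0", "1", "0"]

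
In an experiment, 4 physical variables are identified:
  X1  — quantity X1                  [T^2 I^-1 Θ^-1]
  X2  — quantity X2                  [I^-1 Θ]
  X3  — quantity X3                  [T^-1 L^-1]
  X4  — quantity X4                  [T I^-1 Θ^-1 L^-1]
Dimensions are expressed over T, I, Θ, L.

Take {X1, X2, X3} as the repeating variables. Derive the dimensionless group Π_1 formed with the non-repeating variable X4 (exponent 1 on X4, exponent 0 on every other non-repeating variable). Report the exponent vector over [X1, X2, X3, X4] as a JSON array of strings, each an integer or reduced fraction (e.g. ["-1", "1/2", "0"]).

Dimensional matrix (T×I×Θ×L by X1×X2×X3×X4):
  T: [ 2  0 -1  1]
  I: [-1 -1  0 -1]
  Θ: [-1  1  0 -1]
  L: [ 0  0 -1 -1]
Row reduction gives pivot columns X1,X2,X3; rank = 3
Pivot set = {X1,X2,X3}, free = {X4}
RREF:
  r0: [   1    0    0    1]
  r1: [   0    1    0    0]
  r2: [   0    0    1    1]
  r3: [   0    0    0    0]
Fix exponent of X4 at 1; solve each RREF row for its pivot's exponent:
  r0: exp(X1) + (1)·1 = 0 ⇒ exp(X1) = -1
  r1: exp(X2) + (0)·1 = 0 ⇒ exp(X2) = 0
  r2: exp(X3) + (1)·1 = 0 ⇒ exp(X3) = -1
Π_1 = X1^-1 · X3^-1 · X4

["-1", "0", "-1", "1"]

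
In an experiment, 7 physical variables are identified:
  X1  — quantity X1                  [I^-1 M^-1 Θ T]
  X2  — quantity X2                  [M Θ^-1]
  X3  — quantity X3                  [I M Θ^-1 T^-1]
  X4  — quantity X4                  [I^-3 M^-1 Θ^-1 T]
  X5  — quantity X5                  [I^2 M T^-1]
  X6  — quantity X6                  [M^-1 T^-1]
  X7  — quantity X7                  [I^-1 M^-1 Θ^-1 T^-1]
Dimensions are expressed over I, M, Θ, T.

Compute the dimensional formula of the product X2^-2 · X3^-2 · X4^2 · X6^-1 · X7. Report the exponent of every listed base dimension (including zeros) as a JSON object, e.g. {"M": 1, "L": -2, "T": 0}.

{"I": -9, "M": -6, "Θ": 1, "T": 4}

Write exponents as rows I,M,Θ,T / cols X1,X2,X3,X4,X5,X6,X7:
  I: [-1  0  1 -3  2  0 -1]
  M: [-1  1  1 -1  1 -1 -1]
  Θ: [ 1 -1 -1 -1  0  0 -1]
  T: [ 1  0 -1  1 -1 -1 -1]
  [I]: (-2)·0+(-2)·1+(2)·-3+(-1)·0+(1)·-1 = -9
  [M]: (-2)·1+(-2)·1+(2)·-1+(-1)·-1+(1)·-1 = -6
  [Θ]: (-2)·-1+(-2)·-1+(2)·-1+(-1)·0+(1)·-1 = 1
  [T]: (-2)·0+(-2)·-1+(2)·1+(-1)·-1+(1)·-1 = 4
⇒ I^-9 M^-6 Θ T^4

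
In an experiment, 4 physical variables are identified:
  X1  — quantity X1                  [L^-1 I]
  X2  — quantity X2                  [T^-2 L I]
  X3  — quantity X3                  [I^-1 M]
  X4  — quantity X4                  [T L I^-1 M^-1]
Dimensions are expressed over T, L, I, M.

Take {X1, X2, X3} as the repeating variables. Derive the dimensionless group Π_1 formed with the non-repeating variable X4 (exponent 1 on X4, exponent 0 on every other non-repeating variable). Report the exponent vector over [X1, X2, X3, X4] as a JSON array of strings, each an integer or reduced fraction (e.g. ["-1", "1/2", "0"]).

Dimensional matrix (T×L×I×M by X1×X2×X3×X4):
  T: [ 0 -2  0  1]
  L: [-1  1  0  1]
  I: [ 1  1 -1 -1]
  M: [ 0  0  1 -1]
RREF → pivots at {X1,X2,X3} ⇒ r = 3
Pivot set = {X1,X2,X3}, free = {X4}
RREF:
  r0: [   1    0    0 -3/2]
  r1: [   0    1    0 -1/2]
  r2: [   0    0    1   -1]
  r3: [   0    0    0    0]
Fix exponent of X4 at 1; solve each RREF row for its pivot's exponent:
  r0: exp(X1) + (-3/2)·1 = 0 ⇒ exp(X1) = 3/2
  r1: exp(X2) + (-1/2)·1 = 0 ⇒ exp(X2) = 1/2
  r2: exp(X3) + (-1)·1 = 0 ⇒ exp(X3) = 1
Π_1 = X1^(3/2) · X2^(1/2) · X3 · X4

["3/2", "1/2", "1", "1"]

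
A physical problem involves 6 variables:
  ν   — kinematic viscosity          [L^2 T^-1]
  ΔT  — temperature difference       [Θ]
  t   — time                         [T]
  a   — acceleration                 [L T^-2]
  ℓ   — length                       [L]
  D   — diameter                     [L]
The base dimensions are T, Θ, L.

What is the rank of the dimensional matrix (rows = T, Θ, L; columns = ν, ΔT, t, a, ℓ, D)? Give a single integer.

Write exponents as rows T,Θ,L / cols ν,ΔT,t,a,ℓ,D:
  T: [-1  0  1 -2  0  0]
  Θ: [ 0  1  0  0  0  0]
  L: [ 2  0  0  1  1  1]
Echelon form has 3 nonzero rows (pivots: ν,ΔT,t)

3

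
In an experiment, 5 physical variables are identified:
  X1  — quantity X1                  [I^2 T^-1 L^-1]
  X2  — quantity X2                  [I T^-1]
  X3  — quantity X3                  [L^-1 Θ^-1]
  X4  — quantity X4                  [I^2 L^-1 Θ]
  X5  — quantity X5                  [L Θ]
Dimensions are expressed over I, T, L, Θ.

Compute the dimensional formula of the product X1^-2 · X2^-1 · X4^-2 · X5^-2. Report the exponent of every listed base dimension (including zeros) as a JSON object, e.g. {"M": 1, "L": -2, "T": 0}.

{"I": -9, "T": 3, "L": 2, "Θ": -4}

Dimensional matrix (I×T×L×Θ by X1×X2×X3×X4×X5):
  I: [ 2  1  0  2  0]
  T: [-1 -1  0  0  0]
  L: [-1  0 -1 -1  1]
  Θ: [ 0  0 -1  1  1]
  [I]: (-2)·2+(-1)·1+(-2)·2+(-2)·0 = -9
  [T]: (-2)·-1+(-1)·-1+(-2)·0+(-2)·0 = 3
  [L]: (-2)·-1+(-1)·0+(-2)·-1+(-2)·1 = 2
  [Θ]: (-2)·0+(-1)·0+(-2)·1+(-2)·1 = -4
⇒ I^-9 T^3 L^2 Θ^-4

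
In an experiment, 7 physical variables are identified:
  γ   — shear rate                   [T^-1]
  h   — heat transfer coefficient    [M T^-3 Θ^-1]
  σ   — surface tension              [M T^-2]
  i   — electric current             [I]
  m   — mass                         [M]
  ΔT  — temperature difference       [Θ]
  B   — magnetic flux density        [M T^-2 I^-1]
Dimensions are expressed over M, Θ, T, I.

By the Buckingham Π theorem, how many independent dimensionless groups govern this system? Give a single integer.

Write exponents as rows M,Θ,T,I / cols γ,h,σ,i,m,ΔT,B:
  M: [ 0  1  1  0  1  0  1]
  Θ: [ 0 -1  0  0  0  1  0]
  T: [-1 -3 -2  0  0  0 -2]
  I: [ 0  0  0  1  0  0 -1]
Row reduction gives pivot columns γ,h,σ,i; rank = 4
n=7, r=4 ⇒ 3 dimensionless groups

3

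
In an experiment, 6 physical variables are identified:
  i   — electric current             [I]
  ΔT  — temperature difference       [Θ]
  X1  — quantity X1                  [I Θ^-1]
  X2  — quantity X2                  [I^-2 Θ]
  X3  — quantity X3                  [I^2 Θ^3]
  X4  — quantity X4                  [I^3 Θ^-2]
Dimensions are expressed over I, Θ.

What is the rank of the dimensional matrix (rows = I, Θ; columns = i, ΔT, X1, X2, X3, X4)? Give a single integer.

2

Dimensional matrix (I×Θ by i×ΔT×X1×X2×X3×X4):
  I: [ 1  0  1 -2  2  3]
  Θ: [ 0  1 -1  1  3 -2]
Row reduction gives pivot columns i,ΔT; rank = 2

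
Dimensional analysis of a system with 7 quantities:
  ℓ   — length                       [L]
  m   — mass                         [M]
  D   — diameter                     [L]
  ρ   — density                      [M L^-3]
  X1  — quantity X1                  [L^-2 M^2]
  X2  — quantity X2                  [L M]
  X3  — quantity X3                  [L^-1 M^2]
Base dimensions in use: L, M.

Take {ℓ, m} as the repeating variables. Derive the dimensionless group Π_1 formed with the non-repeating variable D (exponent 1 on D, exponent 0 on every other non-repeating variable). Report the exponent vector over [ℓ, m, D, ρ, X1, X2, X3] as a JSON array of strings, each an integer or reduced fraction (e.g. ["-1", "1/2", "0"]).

Write exponents as rows L,M / cols ℓ,m,D,ρ,X1,X2,X3:
  L: [ 1  0  1 -3 -2  1 -1]
  M: [ 0  1  0  1  2  1  2]
Row reduction gives pivot columns ℓ,m; rank = 2
Pivot set = {ℓ,m}, free = {D,ρ,X1,X2,X3}
RREF:
  r0: [   1    0    1   -3   -2    1   -1]
  r1: [   0    1    0    1    2    1    2]
Fix exponent of D at 1, ρ at 0, X1 at 0, X2 at 0, X3 at 0; solve each RREF row for its pivot's exponent:
  r0: exp(ℓ) + (1)·1 = 0 ⇒ exp(ℓ) = -1
  r1: exp(m) + (0)·1 = 0 ⇒ exp(m) = 0
Π_1 = ℓ^-1 · D

["-1", "0", "1", "0", "0", "0", "0"]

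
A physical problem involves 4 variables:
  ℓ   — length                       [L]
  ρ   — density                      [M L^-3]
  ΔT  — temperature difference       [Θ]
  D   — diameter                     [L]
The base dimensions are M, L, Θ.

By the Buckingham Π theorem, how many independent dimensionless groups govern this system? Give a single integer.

Write exponents as rows M,L,Θ / cols ℓ,ρ,ΔT,D:
  M: [ 0  1  0  0]
  L: [ 1 -3  0  1]
  Θ: [ 0  0  1  0]
Row reduction gives pivot columns ℓ,ρ,ΔT; rank = 3
n=4, r=3 ⇒ 1 dimensionless group

1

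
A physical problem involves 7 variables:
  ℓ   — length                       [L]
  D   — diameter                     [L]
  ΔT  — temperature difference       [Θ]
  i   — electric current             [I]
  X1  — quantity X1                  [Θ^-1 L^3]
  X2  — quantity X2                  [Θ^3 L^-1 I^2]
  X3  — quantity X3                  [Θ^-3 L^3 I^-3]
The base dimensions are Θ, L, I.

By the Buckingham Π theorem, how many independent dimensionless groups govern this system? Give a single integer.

Dimensional matrix (Θ×L×I by ℓ×D×ΔT×i×X1×X2×X3):
  Θ: [ 0  0  1  0 -1  3 -3]
  L: [ 1  1  0  0  3 -1  3]
  I: [ 0  0  0  1  0  2 -3]
RREF → pivots at {ℓ,ΔT,i} ⇒ r = 3
Π count = n − r = 7 − 3 = 4

4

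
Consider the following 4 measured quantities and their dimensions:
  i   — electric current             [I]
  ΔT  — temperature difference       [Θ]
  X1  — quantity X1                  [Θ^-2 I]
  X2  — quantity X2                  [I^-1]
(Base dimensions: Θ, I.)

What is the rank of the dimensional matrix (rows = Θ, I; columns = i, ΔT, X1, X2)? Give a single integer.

2

Dimensional matrix (Θ×I by i×ΔT×X1×X2):
  Θ: [ 0  1 -2  0]
  I: [ 1  0  1 -1]
Echelon form has 2 nonzero rows (pivots: i,ΔT)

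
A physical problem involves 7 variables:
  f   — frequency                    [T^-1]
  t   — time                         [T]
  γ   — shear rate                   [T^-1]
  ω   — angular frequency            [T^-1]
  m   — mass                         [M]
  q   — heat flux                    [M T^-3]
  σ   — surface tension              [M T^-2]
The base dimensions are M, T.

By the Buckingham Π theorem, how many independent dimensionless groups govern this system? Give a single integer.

5

Exponent matrix [M,T] × [f,t,γ,ω,m,q,σ]:
  M: [ 0  0  0  0  1  1  1]
  T: [-1  1 -1 -1  0 -3 -2]
Echelon form has 2 nonzero rows (pivots: f,m)
Π count = n − r = 7 − 2 = 5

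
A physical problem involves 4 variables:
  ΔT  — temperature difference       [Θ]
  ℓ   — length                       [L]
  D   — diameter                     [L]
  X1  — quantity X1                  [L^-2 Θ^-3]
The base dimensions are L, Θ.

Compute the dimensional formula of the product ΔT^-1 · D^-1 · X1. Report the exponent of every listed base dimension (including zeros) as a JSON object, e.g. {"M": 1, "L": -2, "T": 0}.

{"L": -3, "Θ": -4}

Dimensional matrix (L×Θ by ΔT×ℓ×D×X1):
  L: [ 0  1  1 -2]
  Θ: [ 1  0  0 -3]
  [L]: (-1)·0+(-1)·1+(1)·-2 = -3
  [Θ]: (-1)·1+(-1)·0+(1)·-3 = -4
⇒ L^-3 Θ^-4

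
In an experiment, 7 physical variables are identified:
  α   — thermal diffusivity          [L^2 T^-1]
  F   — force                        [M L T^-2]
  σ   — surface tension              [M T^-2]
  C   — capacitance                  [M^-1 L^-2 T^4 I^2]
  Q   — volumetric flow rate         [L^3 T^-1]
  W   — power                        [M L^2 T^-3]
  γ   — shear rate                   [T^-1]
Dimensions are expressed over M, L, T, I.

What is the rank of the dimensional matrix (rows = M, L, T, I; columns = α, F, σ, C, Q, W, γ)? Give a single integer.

Exponent matrix [M,L,T,I] × [α,F,σ,C,Q,W,γ]:
  M: [ 0  1  1 -1  0  1  0]
  L: [ 2  1  0 -2  3  2  0]
  T: [-1 -2 -2  4 -1 -3 -1]
  I: [ 0  0  0  2  0  0  0]
RREF → pivots at {α,F,σ,C} ⇒ r = 4

4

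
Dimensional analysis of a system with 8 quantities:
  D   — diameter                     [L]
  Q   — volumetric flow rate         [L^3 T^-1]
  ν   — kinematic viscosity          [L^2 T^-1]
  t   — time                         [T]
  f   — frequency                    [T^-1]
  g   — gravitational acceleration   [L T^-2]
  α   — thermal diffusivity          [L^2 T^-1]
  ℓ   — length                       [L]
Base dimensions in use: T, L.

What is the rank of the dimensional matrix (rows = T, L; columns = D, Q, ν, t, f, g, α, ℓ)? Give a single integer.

Exponent matrix [T,L] × [D,Q,ν,t,f,g,α,ℓ]:
  T: [ 0 -1 -1  1 -1 -2 -1  0]
  L: [ 1  3  2  0  0  1  2  1]
RREF → pivots at {D,Q} ⇒ r = 2

2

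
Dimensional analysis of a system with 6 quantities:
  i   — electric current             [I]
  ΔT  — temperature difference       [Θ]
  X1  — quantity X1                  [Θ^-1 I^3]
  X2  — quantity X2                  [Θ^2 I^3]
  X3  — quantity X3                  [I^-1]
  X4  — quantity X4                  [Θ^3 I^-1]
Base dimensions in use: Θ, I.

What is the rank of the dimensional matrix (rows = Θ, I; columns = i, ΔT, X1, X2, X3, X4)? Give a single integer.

Dimensional matrix (Θ×I by i×ΔT×X1×X2×X3×X4):
  Θ: [ 0  1 -1  2  0  3]
  I: [ 1  0  3  3 -1 -1]
RREF → pivots at {i,ΔT} ⇒ r = 2

2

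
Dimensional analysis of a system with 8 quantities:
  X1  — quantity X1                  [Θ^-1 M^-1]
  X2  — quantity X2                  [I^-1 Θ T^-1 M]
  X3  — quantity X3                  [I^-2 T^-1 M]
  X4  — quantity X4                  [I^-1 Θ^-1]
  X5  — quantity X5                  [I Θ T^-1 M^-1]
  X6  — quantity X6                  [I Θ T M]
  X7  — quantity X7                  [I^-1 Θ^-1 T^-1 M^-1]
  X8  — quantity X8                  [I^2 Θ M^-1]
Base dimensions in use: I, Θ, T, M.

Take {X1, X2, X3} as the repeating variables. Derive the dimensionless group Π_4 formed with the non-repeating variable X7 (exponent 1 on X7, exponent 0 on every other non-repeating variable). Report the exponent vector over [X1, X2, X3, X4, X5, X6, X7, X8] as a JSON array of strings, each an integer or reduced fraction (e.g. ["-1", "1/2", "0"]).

Write exponents as rows I,Θ,T,M / cols X1,X2,X3,X4,X5,X6,X7,X8:
  I: [ 0 -1 -2 -1  1  1 -1  2]
  Θ: [-1  1  0 -1  1  1 -1  1]
  T: [ 0 -1 -1  0 -1  1 -1  0]
  M: [-1  1  1  0 -1  1 -1 -1]
Echelon form has 3 nonzero rows (pivots: X1,X2,X3)
Repeat: X1,X2,X3; free: X4,X5,X6,X7,X8
RREF:
  r0: [   1    0    0    0    2   -2    2    1]
  r1: [   0    1    0   -1    3   -1    1    2]
  r2: [   0    0    1    1   -2    0    0   -2]
  r3: [   0    0    0    0    0    0    0    0]
Fix exponent of X7 at 1, X4 at 0, X5 at 0, X6 at 0, X8 at 0; solve each RREF row for its pivot's exponent:
  r0: exp(X1) + (2)·1 = 0 ⇒ exp(X1) = -2
  r1: exp(X2) + (1)·1 = 0 ⇒ exp(X2) = -1
  r2: exp(X3) + (0)·1 = 0 ⇒ exp(X3) = 0
Π_4 = X1^-2 · X2^-1 · X7

["-2", "-1", "0", "0", "0", "0", "1", "0"]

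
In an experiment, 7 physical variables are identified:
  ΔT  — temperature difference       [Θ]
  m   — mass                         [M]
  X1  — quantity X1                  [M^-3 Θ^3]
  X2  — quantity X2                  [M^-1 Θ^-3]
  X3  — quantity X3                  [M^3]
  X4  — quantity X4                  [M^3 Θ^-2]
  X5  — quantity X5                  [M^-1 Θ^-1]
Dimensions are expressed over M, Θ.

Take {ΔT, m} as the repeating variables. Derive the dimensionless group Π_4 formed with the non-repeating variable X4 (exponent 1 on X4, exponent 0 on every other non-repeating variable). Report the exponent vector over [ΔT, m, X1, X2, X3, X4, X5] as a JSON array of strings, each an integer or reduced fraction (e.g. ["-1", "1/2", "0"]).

Exponent matrix [M,Θ] × [ΔT,m,X1,X2,X3,X4,X5]:
  M: [ 0  1 -3 -1  3  3 -1]
  Θ: [ 1  0  3 -3  0 -2 -1]
Row reduction gives pivot columns ΔT,m; rank = 2
Repeat: ΔT,m; free: X1,X2,X3,X4,X5
RREF:
  r0: [   1    0    3   -3    0   -2   -1]
  r1: [   0    1   -3   -1    3    3   -1]
Fix exponent of X4 at 1, X1 at 0, X2 at 0, X3 at 0, X5 at 0; solve each RREF row for its pivot's exponent:
  r0: exp(ΔT) + (-2)·1 = 0 ⇒ exp(ΔT) = 2
  r1: exp(m) + (3)·1 = 0 ⇒ exp(m) = -3
Π_4 = ΔT^2 · m^-3 · X4

["2", "-3", "0", "0", "0", "1", "0"]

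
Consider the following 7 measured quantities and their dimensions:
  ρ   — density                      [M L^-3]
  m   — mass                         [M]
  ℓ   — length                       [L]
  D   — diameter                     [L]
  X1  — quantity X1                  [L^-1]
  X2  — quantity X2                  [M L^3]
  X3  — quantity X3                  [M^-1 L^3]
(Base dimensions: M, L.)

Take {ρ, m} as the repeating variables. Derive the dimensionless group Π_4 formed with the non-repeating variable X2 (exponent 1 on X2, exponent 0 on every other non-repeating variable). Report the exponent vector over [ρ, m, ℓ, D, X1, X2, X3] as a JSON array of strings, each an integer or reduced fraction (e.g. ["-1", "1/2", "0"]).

Exponent matrix [M,L] × [ρ,m,ℓ,D,X1,X2,X3]:
  M: [ 1  1  0  0  0  1 -1]
  L: [-3  0  1  1 -1  3  3]
Echelon form has 2 nonzero rows (pivots: ρ,m)
Pivot set = {ρ,m}, free = {ℓ,D,X1,X2,X3}
RREF:
  r0: [   1    0 -1/3 -1/3  1/3   -1   -1]
  r1: [   0    1  1/3  1/3 -1/3    2    0]
Fix exponent of X2 at 1, ℓ at 0, D at 0, X1 at 0, X3 at 0; solve each RREF row for its pivot's exponent:
  r0: exp(ρ) + (-1)·1 = 0 ⇒ exp(ρ) = 1
  r1: exp(m) + (2)·1 = 0 ⇒ exp(m) = -2
Π_4 = ρ · m^-2 · X2

["1", "-2", "0", "0", "0", "1", "0"]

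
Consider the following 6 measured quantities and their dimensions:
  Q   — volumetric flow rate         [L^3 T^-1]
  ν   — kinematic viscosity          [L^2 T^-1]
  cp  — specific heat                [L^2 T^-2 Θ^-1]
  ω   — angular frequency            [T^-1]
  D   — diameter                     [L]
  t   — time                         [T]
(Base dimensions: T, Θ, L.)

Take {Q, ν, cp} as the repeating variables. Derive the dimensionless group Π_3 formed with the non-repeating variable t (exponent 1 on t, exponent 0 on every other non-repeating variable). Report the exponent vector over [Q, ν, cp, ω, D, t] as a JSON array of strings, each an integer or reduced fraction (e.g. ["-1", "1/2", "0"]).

Exponent matrix [T,Θ,L] × [Q,ν,cp,ω,D,t]:
  T: [-1 -1 -2 -1  0  1]
  Θ: [ 0  0 -1  0  0  0]
  L: [ 3  2  2  0  1  0]
Row reduction gives pivot columns Q,ν,cp; rank = 3
Pivot set = {Q,ν,cp}, free = {ω,D,t}
RREF:
  r0: [   1    0    0   -2    1    2]
  r1: [   0    1    0    3   -1   -3]
  r2: [   0    0    1    0    0    0]
Fix exponent of t at 1, ω at 0, D at 0; solve each RREF row for its pivot's exponent:
  r0: exp(Q) + (2)·1 = 0 ⇒ exp(Q) = -2
  r1: exp(ν) + (-3)·1 = 0 ⇒ exp(ν) = 3
  r2: exp(cp) + (0)·1 = 0 ⇒ exp(cp) = 0
Π_3 = Q^-2 · ν^3 · t

["-2", "3", "0", "0", "0", "1"]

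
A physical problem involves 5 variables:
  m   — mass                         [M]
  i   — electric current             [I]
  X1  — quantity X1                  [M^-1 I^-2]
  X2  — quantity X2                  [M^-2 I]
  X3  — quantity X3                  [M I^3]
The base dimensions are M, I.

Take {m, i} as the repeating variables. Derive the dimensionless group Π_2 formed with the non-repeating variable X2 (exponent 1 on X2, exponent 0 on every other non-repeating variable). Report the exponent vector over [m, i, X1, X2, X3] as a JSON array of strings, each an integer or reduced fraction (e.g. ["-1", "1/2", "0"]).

["2", "-1", "0", "1", "0"]

Write exponents as rows M,I / cols m,i,X1,X2,X3:
  M: [ 1  0 -1 -2  1]
  I: [ 0  1 -2  1  3]
Row reduction gives pivot columns m,i; rank = 2
Repeat: m,i; free: X1,X2,X3
RREF:
  r0: [   1    0   -1   -2    1]
  r1: [   0    1   -2    1    3]
Fix exponent of X2 at 1, X1 at 0, X3 at 0; solve each RREF row for its pivot's exponent:
  r0: exp(m) + (-2)·1 = 0 ⇒ exp(m) = 2
  r1: exp(i) + (1)·1 = 0 ⇒ exp(i) = -1
Π_2 = m^2 · i^-1 · X2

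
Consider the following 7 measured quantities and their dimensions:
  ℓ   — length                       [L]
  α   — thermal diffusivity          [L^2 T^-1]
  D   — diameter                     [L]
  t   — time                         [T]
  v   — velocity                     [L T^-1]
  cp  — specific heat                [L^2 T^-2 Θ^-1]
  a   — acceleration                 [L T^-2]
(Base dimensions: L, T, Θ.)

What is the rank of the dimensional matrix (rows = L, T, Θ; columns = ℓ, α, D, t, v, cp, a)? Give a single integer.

3

Exponent matrix [L,T,Θ] × [ℓ,α,D,t,v,cp,a]:
  L: [ 1  2  1  0  1  2  1]
  T: [ 0 -1  0  1 -1 -2 -2]
  Θ: [ 0  0  0  0  0 -1  0]
Row reduction gives pivot columns ℓ,α,cp; rank = 3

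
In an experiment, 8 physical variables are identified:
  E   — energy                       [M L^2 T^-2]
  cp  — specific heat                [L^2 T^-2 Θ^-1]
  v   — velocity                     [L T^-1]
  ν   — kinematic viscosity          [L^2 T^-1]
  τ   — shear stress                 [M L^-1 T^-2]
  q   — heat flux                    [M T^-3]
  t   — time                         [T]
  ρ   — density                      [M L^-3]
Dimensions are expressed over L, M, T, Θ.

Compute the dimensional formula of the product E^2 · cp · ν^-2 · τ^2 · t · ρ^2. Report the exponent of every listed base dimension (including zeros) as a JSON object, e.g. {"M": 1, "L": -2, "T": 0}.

{"L": -6, "M": 6, "T": -7, "Θ": -1}

Exponent matrix [L,M,T,Θ] × [E,cp,v,ν,τ,q,t,ρ]:
  L: [ 2  2  1  2 -1  0  0 -3]
  M: [ 1  0  0  0  1  1  0  1]
  T: [-2 -2 -1 -1 -2 -3  1  0]
  Θ: [ 0 -1  0  0  0  0  0  0]
  [L]: (2)·2+(1)·2+(-2)·2+(2)·-1+(1)·0+(2)·-3 = -6
  [M]: (2)·1+(1)·0+(-2)·0+(2)·1+(1)·0+(2)·1 = 6
  [T]: (2)·-2+(1)·-2+(-2)·-1+(2)·-2+(1)·1+(2)·0 = -7
  [Θ]: (2)·0+(1)·-1+(-2)·0+(2)·0+(1)·0+(2)·0 = -1
⇒ L^-6 M^6 T^-7 Θ^-1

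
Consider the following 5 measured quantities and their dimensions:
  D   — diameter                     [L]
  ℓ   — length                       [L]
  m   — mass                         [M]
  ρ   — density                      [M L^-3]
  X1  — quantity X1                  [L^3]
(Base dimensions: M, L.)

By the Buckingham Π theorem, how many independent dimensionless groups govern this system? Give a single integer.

Exponent matrix [M,L] × [D,ℓ,m,ρ,X1]:
  M: [ 0  0  1  1  0]
  L: [ 1  1  0 -3  3]
Echelon form has 2 nonzero rows (pivots: D,m)
Π count = n − r = 5 − 2 = 3

3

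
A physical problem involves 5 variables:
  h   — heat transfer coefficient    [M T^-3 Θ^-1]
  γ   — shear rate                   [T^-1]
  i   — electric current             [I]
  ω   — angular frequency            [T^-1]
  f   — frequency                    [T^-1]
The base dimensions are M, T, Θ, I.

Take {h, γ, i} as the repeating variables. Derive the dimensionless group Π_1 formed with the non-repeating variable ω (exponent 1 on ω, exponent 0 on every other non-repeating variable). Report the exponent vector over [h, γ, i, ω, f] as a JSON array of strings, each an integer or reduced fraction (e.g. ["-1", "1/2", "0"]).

Dimensional matrix (M×T×Θ×I by h×γ×i×ω×f):
  M: [ 1  0  0  0  0]
  T: [-3 -1  0 -1 -1]
  Θ: [-1  0  0  0  0]
  I: [ 0  0  1  0  0]
RREF → pivots at {h,γ,i} ⇒ r = 3
Repeat: h,γ,i; free: ω,f
RREF:
  r0: [   1    0    0    0    0]
  r1: [   0    1    0    1    1]
  r2: [   0    0    1    0    0]
  r3: [   0    0    0    0    0]
Fix exponent of ω at 1, f at 0; solve each RREF row for its pivot's exponent:
  r0: exp(h) + (0)·1 = 0 ⇒ exp(h) = 0
  r1: exp(γ) + (1)·1 = 0 ⇒ exp(γ) = -1
  r2: exp(i) + (0)·1 = 0 ⇒ exp(i) = 0
Π_1 = γ^-1 · ω

["0", "-1", "0", "1", "0"]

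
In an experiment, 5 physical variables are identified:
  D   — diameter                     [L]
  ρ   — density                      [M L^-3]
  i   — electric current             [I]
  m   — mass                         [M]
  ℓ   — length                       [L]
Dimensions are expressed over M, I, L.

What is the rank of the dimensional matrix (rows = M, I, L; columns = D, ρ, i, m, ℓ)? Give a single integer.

Write exponents as rows M,I,L / cols D,ρ,i,m,ℓ:
  M: [ 0  1  0  1  0]
  I: [ 0  0  1  0  0]
  L: [ 1 -3  0  0  1]
Row reduction gives pivot columns D,ρ,i; rank = 3

3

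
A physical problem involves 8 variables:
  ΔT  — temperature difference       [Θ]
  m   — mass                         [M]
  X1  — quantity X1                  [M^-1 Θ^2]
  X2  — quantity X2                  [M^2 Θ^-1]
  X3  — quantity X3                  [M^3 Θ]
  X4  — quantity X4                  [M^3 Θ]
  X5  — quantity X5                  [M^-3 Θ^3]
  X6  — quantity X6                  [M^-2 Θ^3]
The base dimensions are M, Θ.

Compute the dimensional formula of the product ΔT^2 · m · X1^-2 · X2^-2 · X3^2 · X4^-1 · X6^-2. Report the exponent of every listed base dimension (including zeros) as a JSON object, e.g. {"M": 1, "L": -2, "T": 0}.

Dimensional matrix (M×Θ by ΔT×m×X1×X2×X3×X4×X5×X6):
  M: [ 0  1 -1  2  3  3 -3 -2]
  Θ: [ 1  0  2 -1  1  1  3  3]
  [M]: (2)·0+(1)·1+(-2)·-1+(-2)·2+(2)·3+(-1)·3+(-2)·-2 = 6
  [Θ]: (2)·1+(1)·0+(-2)·2+(-2)·-1+(2)·1+(-1)·1+(-2)·3 = -5
⇒ M^6 Θ^-5

{"M": 6, "Θ": -5}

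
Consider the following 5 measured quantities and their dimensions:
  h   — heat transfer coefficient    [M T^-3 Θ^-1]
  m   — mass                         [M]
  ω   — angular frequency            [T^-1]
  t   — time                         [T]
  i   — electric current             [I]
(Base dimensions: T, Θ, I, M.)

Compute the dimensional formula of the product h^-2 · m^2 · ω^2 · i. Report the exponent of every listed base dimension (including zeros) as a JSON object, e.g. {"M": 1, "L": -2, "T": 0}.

Exponent matrix [T,Θ,I,M] × [h,m,ω,t,i]:
  T: [-3  0 -1  1  0]
  Θ: [-1  0  0  0  0]
  I: [ 0  0  0  0  1]
  M: [ 1  1  0  0  0]
  [T]: (-2)·-3+(2)·0+(2)·-1+(1)·0 = 4
  [Θ]: (-2)·-1+(2)·0+(2)·0+(1)·0 = 2
  [I]: (-2)·0+(2)·0+(2)·0+(1)·1 = 1
  [M]: (-2)·1+(2)·1+(2)·0+(1)·0 = 0
⇒ T^4 Θ^2 I

{"T": 4, "Θ": 2, "I": 1, "M": 0}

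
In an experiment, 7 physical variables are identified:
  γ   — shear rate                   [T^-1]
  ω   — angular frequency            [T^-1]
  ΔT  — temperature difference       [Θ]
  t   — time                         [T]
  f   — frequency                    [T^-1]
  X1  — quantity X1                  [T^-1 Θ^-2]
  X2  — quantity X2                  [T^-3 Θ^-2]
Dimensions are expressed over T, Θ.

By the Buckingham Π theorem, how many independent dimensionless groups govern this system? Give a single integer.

Dimensional matrix (T×Θ by γ×ω×ΔT×t×f×X1×X2):
  T: [-1 -1  0  1 -1 -1 -3]
  Θ: [ 0  0  1  0  0 -2 -2]
Echelon form has 2 nonzero rows (pivots: γ,ΔT)
n=7, r=2 ⇒ 5 dimensionless groups

5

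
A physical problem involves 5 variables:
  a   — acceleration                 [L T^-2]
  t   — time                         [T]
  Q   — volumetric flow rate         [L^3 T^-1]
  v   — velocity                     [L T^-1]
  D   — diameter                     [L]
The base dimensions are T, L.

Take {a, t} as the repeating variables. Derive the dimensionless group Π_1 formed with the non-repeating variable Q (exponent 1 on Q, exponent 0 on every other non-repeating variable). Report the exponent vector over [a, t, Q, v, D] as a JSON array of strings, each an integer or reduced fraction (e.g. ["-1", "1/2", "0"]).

Dimensional matrix (T×L by a×t×Q×v×D):
  T: [-2  1 -1 -1  0]
  L: [ 1  0  3  1  1]
RREF → pivots at {a,t} ⇒ r = 2
Pivot set = {a,t}, free = {Q,v,D}
RREF:
  r0: [   1    0    3    1    1]
  r1: [   0    1    5    1    2]
Fix exponent of Q at 1, v at 0, D at 0; solve each RREF row for its pivot's exponent:
  r0: exp(a) + (3)·1 = 0 ⇒ exp(a) = -3
  r1: exp(t) + (5)·1 = 0 ⇒ exp(t) = -5
Π_1 = a^-3 · t^-5 · Q

["-3", "-5", "1", "0", "0"]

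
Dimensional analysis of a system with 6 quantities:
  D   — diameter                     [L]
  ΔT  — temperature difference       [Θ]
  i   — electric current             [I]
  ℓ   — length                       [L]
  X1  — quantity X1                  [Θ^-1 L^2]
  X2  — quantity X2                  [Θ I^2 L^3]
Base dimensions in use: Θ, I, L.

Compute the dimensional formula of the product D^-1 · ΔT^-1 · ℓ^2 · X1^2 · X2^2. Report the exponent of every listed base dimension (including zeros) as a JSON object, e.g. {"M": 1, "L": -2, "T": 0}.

{"Θ": -1, "I": 4, "L": 11}

Write exponents as rows Θ,I,L / cols D,ΔT,i,ℓ,X1,X2:
  Θ: [ 0  1  0  0 -1  1]
  I: [ 0  0  1  0  0  2]
  L: [ 1  0  0  1  2  3]
  [Θ]: (-1)·0+(-1)·1+(2)·0+(2)·-1+(2)·1 = -1
  [I]: (-1)·0+(-1)·0+(2)·0+(2)·0+(2)·2 = 4
  [L]: (-1)·1+(-1)·0+(2)·1+(2)·2+(2)·3 = 11
⇒ Θ^-1 I^4 L^11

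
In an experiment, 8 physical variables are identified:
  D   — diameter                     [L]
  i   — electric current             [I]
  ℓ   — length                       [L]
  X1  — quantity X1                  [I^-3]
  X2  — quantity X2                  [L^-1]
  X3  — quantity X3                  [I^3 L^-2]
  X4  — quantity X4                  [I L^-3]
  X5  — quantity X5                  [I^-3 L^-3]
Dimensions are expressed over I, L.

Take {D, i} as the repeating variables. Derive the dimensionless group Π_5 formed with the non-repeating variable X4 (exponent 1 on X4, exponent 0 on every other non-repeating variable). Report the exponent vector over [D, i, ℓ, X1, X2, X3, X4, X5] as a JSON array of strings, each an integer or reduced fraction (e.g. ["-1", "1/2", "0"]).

["3", "-1", "0", "0", "0", "0", "1", "0"]

Exponent matrix [I,L] × [D,i,ℓ,X1,X2,X3,X4,X5]:
  I: [ 0  1  0 -3  0  3  1 -3]
  L: [ 1  0  1  0 -1 -2 -3 -3]
RREF → pivots at {D,i} ⇒ r = 2
Repeat: D,i; free: ℓ,X1,X2,X3,X4,X5
RREF:
  r0: [   1    0    1    0   -1   -2   -3   -3]
  r1: [   0    1    0   -3    0    3    1   -3]
Fix exponent of X4 at 1, ℓ at 0, X1 at 0, X2 at 0, X3 at 0, X5 at 0; solve each RREF row for its pivot's exponent:
  r0: exp(D) + (-3)·1 = 0 ⇒ exp(D) = 3
  r1: exp(i) + (1)·1 = 0 ⇒ exp(i) = -1
Π_5 = D^3 · i^-1 · X4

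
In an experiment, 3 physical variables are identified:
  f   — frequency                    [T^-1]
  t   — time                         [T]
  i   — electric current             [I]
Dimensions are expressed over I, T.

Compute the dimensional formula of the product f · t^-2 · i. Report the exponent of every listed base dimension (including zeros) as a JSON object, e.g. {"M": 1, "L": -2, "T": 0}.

Dimensional matrix (I×T by f×t×i):
  I: [ 0  0  1]
  T: [-1  1  0]
  [I]: (1)·0+(-2)·0+(1)·1 = 1
  [T]: (1)·-1+(-2)·1+(1)·0 = -3
⇒ I T^-3

{"I": 1, "T": -3}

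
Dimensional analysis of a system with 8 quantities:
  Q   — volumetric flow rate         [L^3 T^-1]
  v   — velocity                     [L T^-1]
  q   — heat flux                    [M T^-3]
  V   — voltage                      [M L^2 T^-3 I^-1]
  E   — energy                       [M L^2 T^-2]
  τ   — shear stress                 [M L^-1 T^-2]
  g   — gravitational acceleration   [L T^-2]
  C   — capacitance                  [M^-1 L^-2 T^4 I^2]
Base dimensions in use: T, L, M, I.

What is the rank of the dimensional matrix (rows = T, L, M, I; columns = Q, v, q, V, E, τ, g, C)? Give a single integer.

Write exponents as rows T,L,M,I / cols Q,v,q,V,E,τ,g,C:
  T: [-1 -1 -3 -3 -2 -2 -2  4]
  L: [ 3  1  0  2  2 -1  1 -2]
  M: [ 0  0  1  1  1  1  0 -1]
  I: [ 0  0  0 -1  0  0  0  2]
RREF → pivots at {Q,v,q,V} ⇒ r = 4

4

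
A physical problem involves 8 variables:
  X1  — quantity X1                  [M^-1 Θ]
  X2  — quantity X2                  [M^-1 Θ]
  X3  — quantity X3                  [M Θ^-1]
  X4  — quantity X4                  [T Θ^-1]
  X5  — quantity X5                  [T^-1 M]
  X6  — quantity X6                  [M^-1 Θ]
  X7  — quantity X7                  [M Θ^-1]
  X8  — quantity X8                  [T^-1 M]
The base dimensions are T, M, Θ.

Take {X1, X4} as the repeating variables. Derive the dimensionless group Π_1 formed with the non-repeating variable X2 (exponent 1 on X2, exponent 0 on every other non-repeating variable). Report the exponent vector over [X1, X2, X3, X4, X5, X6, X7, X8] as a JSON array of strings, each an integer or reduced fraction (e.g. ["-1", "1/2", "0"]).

["-1", "1", "0", "0", "0", "0", "0", "0"]

Write exponents as rows T,M,Θ / cols X1,X2,X3,X4,X5,X6,X7,X8:
  T: [ 0  0  0  1 -1  0  0 -1]
  M: [-1 -1  1  0  1 -1  1  1]
  Θ: [ 1  1 -1 -1  0  1 -1  0]
Row reduction gives pivot columns X1,X4; rank = 2
Repeat: X1,X4; free: X2,X3,X5,X6,X7,X8
RREF:
  r0: [   1    1   -1    0   -1    1   -1   -1]
  r1: [   0    0    0    1   -1    0    0   -1]
  r2: [   0    0    0    0    0    0    0    0]
Fix exponent of X2 at 1, X3 at 0, X5 at 0, X6 at 0, X7 at 0, X8 at 0; solve each RREF row for its pivot's exponent:
  r0: exp(X1) + (1)·1 = 0 ⇒ exp(X1) = -1
  r1: exp(X4) + (0)·1 = 0 ⇒ exp(X4) = 0
Π_1 = X1^-1 · X2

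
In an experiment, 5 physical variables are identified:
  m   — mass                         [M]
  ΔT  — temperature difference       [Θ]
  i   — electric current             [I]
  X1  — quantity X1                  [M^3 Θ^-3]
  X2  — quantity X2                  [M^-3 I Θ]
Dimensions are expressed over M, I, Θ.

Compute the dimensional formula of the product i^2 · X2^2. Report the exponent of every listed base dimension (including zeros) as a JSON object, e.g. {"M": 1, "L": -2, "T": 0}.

Exponent matrix [M,I,Θ] × [m,ΔT,i,X1,X2]:
  M: [ 1  0  0  3 -3]
  I: [ 0  0  1  0  1]
  Θ: [ 0  1  0 -3  1]
  [M]: (2)·0+(2)·-3 = -6
  [I]: (2)·1+(2)·1 = 4
  [Θ]: (2)·0+(2)·1 = 2
⇒ M^-6 I^4 Θ^2

{"M": -6, "I": 4, "Θ": 2}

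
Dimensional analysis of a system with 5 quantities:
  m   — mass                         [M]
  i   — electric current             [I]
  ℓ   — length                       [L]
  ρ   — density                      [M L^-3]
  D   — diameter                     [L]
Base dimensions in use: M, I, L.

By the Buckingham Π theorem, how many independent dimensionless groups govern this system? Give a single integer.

Dimensional matrix (M×I×L by m×i×ℓ×ρ×D):
  M: [ 1  0  0  1  0]
  I: [ 0  1  0  0  0]
  L: [ 0  0  1 -3  1]
Echelon form has 3 nonzero rows (pivots: m,i,ℓ)
Π count = n − r = 5 − 3 = 2

2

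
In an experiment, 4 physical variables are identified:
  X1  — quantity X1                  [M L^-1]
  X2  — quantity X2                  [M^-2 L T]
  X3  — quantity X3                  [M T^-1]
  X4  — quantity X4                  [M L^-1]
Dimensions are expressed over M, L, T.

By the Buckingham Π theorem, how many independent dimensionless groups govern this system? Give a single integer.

Dimensional matrix (M×L×T by X1×X2×X3×X4):
  M: [ 1 -2  1  1]
  L: [-1  1  0 -1]
  T: [ 0  1 -1  0]
Echelon form has 2 nonzero rows (pivots: X1,X2)
n=4, r=2 ⇒ 2 dimensionless groups

2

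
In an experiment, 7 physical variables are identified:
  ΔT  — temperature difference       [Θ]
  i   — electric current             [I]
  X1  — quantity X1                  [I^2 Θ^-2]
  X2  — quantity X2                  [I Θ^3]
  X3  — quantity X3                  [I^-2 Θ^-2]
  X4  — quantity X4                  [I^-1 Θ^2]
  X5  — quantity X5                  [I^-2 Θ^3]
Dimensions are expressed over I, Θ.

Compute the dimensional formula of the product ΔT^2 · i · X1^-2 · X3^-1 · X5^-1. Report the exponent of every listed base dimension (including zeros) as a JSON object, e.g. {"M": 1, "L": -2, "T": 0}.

{"I": 1, "Θ": 5}

Dimensional matrix (I×Θ by ΔT×i×X1×X2×X3×X4×X5):
  I: [ 0  1  2  1 -2 -1 -2]
  Θ: [ 1  0 -2  3 -2  2  3]
  [I]: (2)·0+(1)·1+(-2)·2+(-1)·-2+(-1)·-2 = 1
  [Θ]: (2)·1+(1)·0+(-2)·-2+(-1)·-2+(-1)·3 = 5
⇒ I Θ^5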